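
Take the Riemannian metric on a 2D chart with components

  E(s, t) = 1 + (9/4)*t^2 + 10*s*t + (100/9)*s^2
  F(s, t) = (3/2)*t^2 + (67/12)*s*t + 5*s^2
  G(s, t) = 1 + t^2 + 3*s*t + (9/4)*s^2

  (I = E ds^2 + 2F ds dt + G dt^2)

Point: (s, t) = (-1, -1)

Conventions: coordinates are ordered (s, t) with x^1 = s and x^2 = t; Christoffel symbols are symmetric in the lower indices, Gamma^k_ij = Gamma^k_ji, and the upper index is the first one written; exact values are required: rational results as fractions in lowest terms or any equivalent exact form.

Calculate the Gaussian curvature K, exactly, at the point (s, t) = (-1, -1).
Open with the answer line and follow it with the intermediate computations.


Answer: K = 351/303601

E = 877/36, F = 145/12, G = 29/4, EG - F^2 = 551/18 at the point
E_s = -290/9, E_t = -29/2, F_s = -187/12, F_t = -103/12, G_s = -15/2, G_t = -5
E_tt = 9/2, F_st = 67/12, G_ss = 9/2
The intrinsic route: Brioschi's K = (det M1 - det M2)/(EG - F^2)^2.
M1 = [[-E_tt/2 + F_st - G_ss/2, E_s/2, F_s - E_t/2], [F_t - G_s/2, E, F], [G_t/2, F, G]] = [[13/12, -145/9, -25/3], [-29/6, 877/36, 145/12], [-5/2, 145/12, 29/4]]; det M1 = -1573/24
M2 = [[0, E_t/2, G_s/2], [E_t/2, E, F], [G_s/2, F, G]] = [[0, -29/4, -15/4], [-29/4, 877/36, 145/12], [-15/4, 145/12, 29/4]]; det M2 = -533/8
det M1 - det M2 = 13/12; K = 13/12 / (551/18)^2 = 351/303601


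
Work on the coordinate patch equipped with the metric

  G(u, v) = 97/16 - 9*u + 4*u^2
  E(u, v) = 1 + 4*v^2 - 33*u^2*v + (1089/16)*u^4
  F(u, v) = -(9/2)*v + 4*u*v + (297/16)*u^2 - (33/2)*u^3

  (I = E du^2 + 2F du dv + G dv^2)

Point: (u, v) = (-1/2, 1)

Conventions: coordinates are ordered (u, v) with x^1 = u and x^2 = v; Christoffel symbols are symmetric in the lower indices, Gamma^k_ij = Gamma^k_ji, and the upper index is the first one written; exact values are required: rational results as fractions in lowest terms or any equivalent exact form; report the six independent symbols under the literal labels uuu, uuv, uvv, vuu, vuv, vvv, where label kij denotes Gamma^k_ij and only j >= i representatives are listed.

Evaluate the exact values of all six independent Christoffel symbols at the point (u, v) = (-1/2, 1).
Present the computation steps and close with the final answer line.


E = 257/256, F = 13/64, G = 185/16 at the point
E_u = -33/32, E_v = -1/4, F_u = -431/16, F_v = -13/2, G_u = -13, G_v = 0
EG - F^2 = 2961/256;  g^inv = (256/2961) * [[185/16, -13/64], [-13/64, 257/256]]
first-kind symbols [ij,l] = (1/2)(d_i g_jl + d_j g_il - d_l g_ij): [uu,u] = E_u/2 = -33/64, [uu,v] = F_u - E_v/2 = -429/16, [uv,u] = E_v/2 = -1/8, [uv,v] = G_u/2 = -13/2, [vv,u] = F_v - G_u/2 = 0, [vv,v] = G_v/2 = 0
Gamma^u_ij = (G*[ij,u] - F*[ij,v])/(EG - F^2), Gamma^v_ij = (E*[ij,v] - F*[ij,u])/(EG - F^2)

Answer: Gamma_uuu = -44/987, Gamma_uuv = -32/2961, Gamma_uvv = 0, Gamma_vuu = -2288/987, Gamma_vuv = -1664/2961, Gamma_vvv = 0


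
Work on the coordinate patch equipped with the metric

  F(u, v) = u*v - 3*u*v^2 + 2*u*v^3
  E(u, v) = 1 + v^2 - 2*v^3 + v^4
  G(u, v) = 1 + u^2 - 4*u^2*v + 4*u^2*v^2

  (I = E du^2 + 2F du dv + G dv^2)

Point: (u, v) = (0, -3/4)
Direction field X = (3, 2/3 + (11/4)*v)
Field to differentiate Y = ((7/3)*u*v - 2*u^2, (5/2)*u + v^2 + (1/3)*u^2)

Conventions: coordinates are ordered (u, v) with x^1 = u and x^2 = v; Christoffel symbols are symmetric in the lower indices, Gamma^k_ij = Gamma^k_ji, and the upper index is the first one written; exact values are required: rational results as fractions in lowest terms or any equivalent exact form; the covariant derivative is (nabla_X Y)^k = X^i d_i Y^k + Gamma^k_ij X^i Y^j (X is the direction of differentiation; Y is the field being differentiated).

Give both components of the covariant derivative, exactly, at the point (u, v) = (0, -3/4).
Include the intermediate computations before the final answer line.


E = 697/256, F = 0, G = 1 at the point
E_u = 0, E_v = -105/16, F_u = -105/32, F_v = 0, G_u = 0, G_v = 0
EG - F^2 = 697/256;  g^inv = (256/697) * [[1, 0], [0, 697/256]]
first-kind symbols [ij,l] = (1/2)(d_i g_jl + d_j g_il - d_l g_ij): [uu,u] = E_u/2 = 0, [uu,v] = F_u - E_v/2 = 0, [uv,u] = E_v/2 = -105/32, [uv,v] = G_u/2 = 0, [vv,u] = F_v - G_u/2 = 0, [vv,v] = G_v/2 = 0
Gamma^u_ij = (G*[ij,u] - F*[ij,v])/(EG - F^2), Gamma^v_ij = (E*[ij,v] - F*[ij,u])/(EG - F^2)
Gamma_uuu = 0, Gamma_uuv = -840/697, Gamma_uvv = 0, Gamma_vuu = 0, Gamma_vuv = 0, Gamma_vvv = 0
X = (3, -67/48), Y = (0, 9/16) at the point

Answer: (nabla_X Y)^u = -20307/2788, (nabla_X Y)^v = 307/32


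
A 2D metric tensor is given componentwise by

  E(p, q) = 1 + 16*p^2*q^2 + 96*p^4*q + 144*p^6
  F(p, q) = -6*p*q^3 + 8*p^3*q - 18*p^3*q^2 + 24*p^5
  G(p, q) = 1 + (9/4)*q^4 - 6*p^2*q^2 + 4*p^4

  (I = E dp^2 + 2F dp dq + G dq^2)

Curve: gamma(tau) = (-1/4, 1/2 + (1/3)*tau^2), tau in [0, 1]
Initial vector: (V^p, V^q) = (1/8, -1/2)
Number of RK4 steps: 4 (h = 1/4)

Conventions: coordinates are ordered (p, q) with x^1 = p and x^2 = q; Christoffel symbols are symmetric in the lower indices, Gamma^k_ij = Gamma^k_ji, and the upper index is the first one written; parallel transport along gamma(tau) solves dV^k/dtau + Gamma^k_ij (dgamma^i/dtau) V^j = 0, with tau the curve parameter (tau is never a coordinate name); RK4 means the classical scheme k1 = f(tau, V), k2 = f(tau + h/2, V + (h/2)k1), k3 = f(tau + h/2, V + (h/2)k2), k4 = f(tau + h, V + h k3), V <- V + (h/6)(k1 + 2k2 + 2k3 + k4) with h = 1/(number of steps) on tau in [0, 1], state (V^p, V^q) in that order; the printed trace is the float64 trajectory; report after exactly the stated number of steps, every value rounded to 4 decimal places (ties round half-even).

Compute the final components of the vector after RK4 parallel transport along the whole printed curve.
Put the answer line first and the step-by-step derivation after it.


Answer: V^p = 0.2297, V^q = -0.4334

gamma'(tau) = (0, (2/3)*tau); f(tau, V)^k = -Gamma^k_ij(gamma(tau)) gamma'^i(tau) V^j; h = 1/4; intermediate values shown to 6 dp
curve data and Christoffel symbols at the stage parameters:
  tau = 0.000000: gamma = (-0.250000, 0.500000), gamma' = (0.000000, 0.000000); Gamma_ppp = -1.903308, Gamma_ppq = 0.447837, Gamma_pqq = 0.671756, Gamma_qpp = -0.692112, Gamma_qpq = 0.162850, Gamma_qqq = 0.244275
  tau = 0.125000: gamma = (-0.250000, 0.505208), gamma' = (0.000000, 0.083333); Gamma_ppp = -1.913198, Gamma_ppq = 0.447968, Gamma_pqq = 0.678952, Gamma_qpp = -0.712167, Gamma_qpq = 0.166751, Gamma_qqq = 0.252733
  tau = 0.250000: gamma = (-0.250000, 0.520833), gamma' = (0.000000, 0.166667); Gamma_ppp = -1.941207, Gamma_ppq = 0.447971, Gamma_pqq = 0.699954, Gamma_qpp = -0.772557, Gamma_qpq = 0.178282, Gamma_qqq = 0.278566
  tau = 0.375000: gamma = (-0.250000, 0.546875), gamma' = (0.000000, 0.250000); Gamma_ppp = -1.982197, Gamma_ppq = 0.446692, Gamma_pqq = 0.732854, Gamma_qpp = -0.873471, Gamma_qpq = 0.196839, Gamma_qqq = 0.322938
  tau = 0.500000: gamma = (-0.250000, 0.583333), gamma' = (0.000000, 0.333333); Gamma_ppp = -2.027271, Gamma_ppq = 0.442314, Gamma_pqq = 0.774049, Gamma_qpp = -1.013636, Gamma_qpq = 0.221157, Gamma_qqq = 0.387024
  tau = 0.625000: gamma = (-0.250000, 0.630208), gamma' = (0.000000, 0.416667); Gamma_ppp = -2.063831, Gamma_ppq = 0.432593, Gamma_pqq = 0.817872, Gamma_qpp = -1.188120, Gamma_qpq = 0.249038, Gamma_qqq = 0.470838
  tau = 0.750000: gamma = (-0.250000, 0.687500), gamma' = (0.000000, 0.500000); Gamma_ppp = -2.076744, Gamma_ppq = 0.415349, Gamma_pqq = 0.856657, Gamma_qpp = -1.386041, Gamma_qpq = 0.277208, Gamma_qqq = 0.571742
  tau = 0.875000: gamma = (-0.250000, 0.755208), gamma' = (0.000000, 0.583333); Gamma_ppp = -2.051261, Gamma_ppq = 0.389172, Gamma_pqq = 0.881718, Gamma_qpp = -1.589533, Gamma_qpq = 0.301571, Gamma_qqq = 0.683248
  tau = 1.000000: gamma = (-0.250000, 0.833333), gamma' = (0.000000, 0.666667); Gamma_ppp = -1.977413, Gamma_ppq = 0.354164, Gamma_pqq = 0.885409, Gamma_qpp = -1.775636, Gamma_qpq = 0.318024, Gamma_qqq = 0.795061
step 0: V^p = 0.1250, V^q = -0.5000
step 1: k1 = (0.000000, 0.000000), k2 = (0.023623, 0.008794), k3 = (0.023451, 0.008729), k4 = (0.048304, 0.019224); V <- V + (h/6)(k1 + 2k2 + 2k3 + k4): V^p = 0.1309, V^q = -0.4977
step 2: k1 = (0.048290, 0.019218), k2 = (0.075456, 0.033250), k3 = (0.074756, 0.032942), k4 = (0.104240, 0.052120); V <- V + (h/6)(k1 + 2k2 + 2k3 + k4): V^p = 0.1498, V^q = -0.4893
step 3: k1 = (0.104147, 0.052074), k2 = (0.135159, 0.077809), k3 = (0.133364, 0.076776), k4 = (0.163303, 0.108990); V <- V + (h/6)(k1 + 2k2 + 2k3 + k4): V^p = 0.1833, V^q = -0.4697
step 4: k1 = (0.163095, 0.108851), k2 = (0.188316, 0.145927), k3 = (0.185217, 0.143525), k4 = (0.201827, 0.181233); V <- V + (h/6)(k1 + 2k2 + 2k3 + k4): V^p = 0.2297, V^q = -0.4334


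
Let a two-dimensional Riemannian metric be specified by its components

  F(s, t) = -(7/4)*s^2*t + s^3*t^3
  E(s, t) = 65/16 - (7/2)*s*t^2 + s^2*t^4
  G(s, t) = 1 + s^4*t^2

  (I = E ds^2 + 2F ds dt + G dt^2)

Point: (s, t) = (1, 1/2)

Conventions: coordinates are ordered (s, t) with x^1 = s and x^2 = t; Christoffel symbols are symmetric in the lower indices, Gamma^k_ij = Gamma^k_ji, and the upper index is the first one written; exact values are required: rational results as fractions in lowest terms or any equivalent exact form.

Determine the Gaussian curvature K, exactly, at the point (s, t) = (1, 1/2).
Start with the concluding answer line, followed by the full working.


Answer: K = -3/49

E = 13/4, F = -3/4, G = 5/4, EG - F^2 = 7/2 at the point
E_s = -3/4, E_t = -3, F_s = -11/8, F_t = -1, G_s = 1, G_t = 1
E_tt = -4, F_st = -5/4, G_ss = 3
Brioschi: K = (det M1 - det M2) / (EG - F^2)^2 with the standard first/second-derivative matrices M1, M2.
M1 = [[-E_tt/2 + F_st - G_ss/2, E_s/2, F_s - E_t/2], [F_t - G_s/2, E, F], [G_t/2, F, G]] = [[-3/4, -3/8, 1/8], [-3/2, 13/4, -3/4], [1/2, -3/4, 5/4]]; det M1 = -13/4
M2 = [[0, E_t/2, G_s/2], [E_t/2, E, F], [G_s/2, F, G]] = [[0, -3/2, 1/2], [-3/2, 13/4, -3/4], [1/2, -3/4, 5/4]]; det M2 = -5/2
det M1 - det M2 = -3/4; K = -3/4 / (7/2)^2 = -3/49


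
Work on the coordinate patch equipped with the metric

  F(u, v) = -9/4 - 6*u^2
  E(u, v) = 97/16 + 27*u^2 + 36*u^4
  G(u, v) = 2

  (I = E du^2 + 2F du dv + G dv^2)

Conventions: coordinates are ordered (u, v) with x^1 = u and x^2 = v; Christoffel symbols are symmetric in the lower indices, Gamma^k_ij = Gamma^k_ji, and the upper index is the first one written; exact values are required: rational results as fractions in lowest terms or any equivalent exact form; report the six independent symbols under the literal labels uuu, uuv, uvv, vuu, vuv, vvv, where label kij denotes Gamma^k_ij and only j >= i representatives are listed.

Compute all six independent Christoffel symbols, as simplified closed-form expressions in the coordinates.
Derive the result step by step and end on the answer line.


E = 97/16 + 27*u^2 + 36*u^4; F = -9/4 - 6*u^2; G = 2
Gamma^k_ij = (1/2) g^{kl} (d_i g_jl + d_j g_il - d_l g_ij), with g^inv = (1/(EG-F^2)) [[G, -F], [-F, E]]
first partials: E_u = 54*u + 144*u^3, E_v = 0, F_u = -12*u, F_v = 0, G_u = 0, G_v = 0
D = EG - F^2 = 113/16 + 27*u^2 + 36*u^4
expanded: Gamma^u_uu = (G E_u - 2F F_u + F E_v)/(2D), Gamma^u_uv = (G E_v - F G_u)/(2D), Gamma^u_vv = (2G F_v - G G_u - F G_v)/(2D), Gamma^v_uu = (2E F_u - E E_v - F E_u)/(2D), Gamma^v_uv = (E G_u - F E_v)/(2D), Gamma^v_vv = (E G_v - 2F F_v + F G_u)/(2D); substitute and cancel common factors

Answer: Gamma_uuu = (1152*u^3 + 432*u)/(576*u^4 + 432*u^2 + 113), Gamma_uuv = 0, Gamma_uvv = 0, Gamma_vuu = -192*u/(576*u^4 + 432*u^2 + 113), Gamma_vuv = 0, Gamma_vvv = 0


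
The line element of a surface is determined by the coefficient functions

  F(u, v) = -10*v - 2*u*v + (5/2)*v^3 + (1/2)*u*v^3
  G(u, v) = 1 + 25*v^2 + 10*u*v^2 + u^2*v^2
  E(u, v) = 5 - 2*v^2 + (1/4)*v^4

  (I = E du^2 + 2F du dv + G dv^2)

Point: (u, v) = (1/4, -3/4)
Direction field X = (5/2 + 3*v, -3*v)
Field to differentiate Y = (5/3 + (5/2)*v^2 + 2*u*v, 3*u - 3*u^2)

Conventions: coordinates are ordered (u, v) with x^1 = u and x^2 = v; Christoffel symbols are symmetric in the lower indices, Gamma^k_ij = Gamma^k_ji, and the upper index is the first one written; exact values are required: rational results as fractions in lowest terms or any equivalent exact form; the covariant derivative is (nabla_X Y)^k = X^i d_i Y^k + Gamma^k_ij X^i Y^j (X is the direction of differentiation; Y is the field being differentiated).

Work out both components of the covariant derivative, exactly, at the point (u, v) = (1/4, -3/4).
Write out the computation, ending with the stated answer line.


E = 4049/1024, F = 3465/512, G = 4225/256 at the point
E_u = 0, E_v = 165/64, F_u = 165/128, F_v = -777/128, G_u = 189/32, G_v = -1323/32
EG - F^2 = 19925/1024;  g^inv = (1024/19925) * [[4225/256, -3465/512], [-3465/512, 4049/1024]]
first-kind symbols [ij,l] = (1/2)(d_i g_jl + d_j g_il - d_l g_ij): [uu,u] = E_u/2 = 0, [uu,v] = F_u - E_v/2 = 0, [uv,u] = E_v/2 = 165/128, [uv,v] = G_u/2 = 189/64, [vv,u] = F_v - G_u/2 = -1155/128, [vv,v] = G_v/2 = -1323/64
Gamma^u_ij = (G*[ij,u] - F*[ij,v])/(EG - F^2), Gamma^v_ij = (E*[ij,v] - F*[ij,u])/(EG - F^2)
Gamma_uuu = 0, Gamma_uuv = 264/3985, Gamma_uvv = -1848/3985, Gamma_vuu = 0, Gamma_vuv = 3024/19925, Gamma_vvv = -21168/19925
X = (1/4, 9/4), Y = (259/96, 9/16) at the point

Answer: (nabla_X Y)^u = -250671/31880, (nabla_X Y)^v = -537/19925


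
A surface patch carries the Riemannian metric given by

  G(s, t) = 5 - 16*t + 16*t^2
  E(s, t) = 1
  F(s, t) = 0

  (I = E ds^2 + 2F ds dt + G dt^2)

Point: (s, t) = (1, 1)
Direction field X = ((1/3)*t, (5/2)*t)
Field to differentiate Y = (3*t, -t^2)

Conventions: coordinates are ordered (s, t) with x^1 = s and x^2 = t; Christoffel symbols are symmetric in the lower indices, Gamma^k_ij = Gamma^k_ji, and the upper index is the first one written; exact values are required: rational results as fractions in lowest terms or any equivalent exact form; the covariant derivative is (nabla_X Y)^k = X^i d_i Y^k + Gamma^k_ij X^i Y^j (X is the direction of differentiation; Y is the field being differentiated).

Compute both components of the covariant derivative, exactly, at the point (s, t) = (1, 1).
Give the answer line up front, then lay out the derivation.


Answer: (nabla_X Y)^s = 15/2, (nabla_X Y)^t = -9

E = 1, F = 0, G = 5 at the point
E_s = 0, E_t = 0, F_s = 0, F_t = 0, G_s = 0, G_t = 16
EG - F^2 = 5;  g^inv = (1/5) * [[5, 0], [0, 1]]
first-kind symbols [ij,l] = (1/2)(d_i g_jl + d_j g_il - d_l g_ij): [ss,s] = E_s/2 = 0, [ss,t] = F_s - E_t/2 = 0, [st,s] = E_t/2 = 0, [st,t] = G_s/2 = 0, [tt,s] = F_t - G_s/2 = 0, [tt,t] = G_t/2 = 8
Gamma^s_ij = (G*[ij,s] - F*[ij,t])/(EG - F^2), Gamma^t_ij = (E*[ij,t] - F*[ij,s])/(EG - F^2)
Gamma_sss = 0, Gamma_sst = 0, Gamma_stt = 0, Gamma_tss = 0, Gamma_tst = 0, Gamma_ttt = 8/5
X = (1/3, 5/2), Y = (3, -1) at the point


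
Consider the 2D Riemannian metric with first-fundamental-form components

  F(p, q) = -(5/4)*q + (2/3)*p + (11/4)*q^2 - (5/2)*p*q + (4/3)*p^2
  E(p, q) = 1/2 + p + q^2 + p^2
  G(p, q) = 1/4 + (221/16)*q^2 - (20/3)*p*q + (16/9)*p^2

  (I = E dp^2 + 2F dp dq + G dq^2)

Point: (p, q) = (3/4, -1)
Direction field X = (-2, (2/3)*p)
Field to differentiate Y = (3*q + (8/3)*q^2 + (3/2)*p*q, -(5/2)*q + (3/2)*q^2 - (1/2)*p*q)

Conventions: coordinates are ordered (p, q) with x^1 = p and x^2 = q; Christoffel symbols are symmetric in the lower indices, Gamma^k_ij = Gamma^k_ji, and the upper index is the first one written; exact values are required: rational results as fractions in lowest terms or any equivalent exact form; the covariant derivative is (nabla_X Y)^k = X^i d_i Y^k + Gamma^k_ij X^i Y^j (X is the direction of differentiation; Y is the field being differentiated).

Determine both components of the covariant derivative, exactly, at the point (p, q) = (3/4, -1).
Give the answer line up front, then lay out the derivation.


Answer: (nabla_X Y)^p = 78895/3312, (nabla_X Y)^q = -24233/1656

E = 45/16, F = 57/8, G = 321/16 at the point
E_p = 5/2, E_q = -2, F_p = 31/6, F_q = -69/8, G_p = 28/3, G_q = -261/8
EG - F^2 = 1449/256;  g^inv = (256/1449) * [[321/16, -57/8], [-57/8, 45/16]]
first-kind symbols [ij,l] = (1/2)(d_i g_jl + d_j g_il - d_l g_ij): [pp,p] = E_p/2 = 5/4, [pp,q] = F_p - E_q/2 = 37/6, [pq,p] = E_q/2 = -1, [pq,q] = G_p/2 = 14/3, [qq,p] = F_q - G_p/2 = -319/24, [qq,q] = G_q/2 = -261/16
Gamma^p_ij = (G*[ij,p] - F*[ij,q])/(EG - F^2), Gamma^q_ij = (E*[ij,q] - F*[ij,p])/(EG - F^2)
Gamma_ppp = -4828/1449, Gamma_ppq = -13648/1449, Gamma_pqq = -38512/1449, Gamma_qpp = 240/161, Gamma_qpq = 576/161, Gamma_qqq = 12499/1449
X = (-2, 1/2), Y = (-35/24, 35/8) at the point


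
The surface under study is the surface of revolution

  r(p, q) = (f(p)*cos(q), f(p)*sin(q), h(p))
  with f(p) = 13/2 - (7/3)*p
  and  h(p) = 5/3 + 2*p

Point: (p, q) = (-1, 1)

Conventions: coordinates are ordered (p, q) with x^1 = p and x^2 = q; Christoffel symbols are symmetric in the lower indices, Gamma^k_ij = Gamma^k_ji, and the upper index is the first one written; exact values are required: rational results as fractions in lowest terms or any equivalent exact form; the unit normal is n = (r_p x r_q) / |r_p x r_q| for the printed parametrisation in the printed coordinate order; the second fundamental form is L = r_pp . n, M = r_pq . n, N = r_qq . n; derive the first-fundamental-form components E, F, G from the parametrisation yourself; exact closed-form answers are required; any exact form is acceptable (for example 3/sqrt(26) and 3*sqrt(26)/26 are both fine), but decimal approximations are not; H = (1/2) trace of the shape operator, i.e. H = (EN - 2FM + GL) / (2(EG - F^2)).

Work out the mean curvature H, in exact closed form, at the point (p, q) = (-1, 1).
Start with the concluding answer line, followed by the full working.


Answer: H = 18*sqrt(85)/4505

f = 53/6, f' = -7/3, f'' = 0, h' = 2, h'' = 0
E = 85/9, F = 0, G = 2809/36; answer radicand W^2 = 85/9
unnormalised second-form numerators: l = 0, m = 0, n = 53/3; L = l/sqrt(85/9), and similarly M = m/sqrt(W^2), N = n/sqrt(W^2)
H = (E*n - 2*F*m + G*l) / (2*(EG - F^2)*sqrt(W^2)); E*n - 2*F*m + G*l = 4505/27, EG - F^2 = 238765/324, so H = (6/53)/sqrt(85/9)


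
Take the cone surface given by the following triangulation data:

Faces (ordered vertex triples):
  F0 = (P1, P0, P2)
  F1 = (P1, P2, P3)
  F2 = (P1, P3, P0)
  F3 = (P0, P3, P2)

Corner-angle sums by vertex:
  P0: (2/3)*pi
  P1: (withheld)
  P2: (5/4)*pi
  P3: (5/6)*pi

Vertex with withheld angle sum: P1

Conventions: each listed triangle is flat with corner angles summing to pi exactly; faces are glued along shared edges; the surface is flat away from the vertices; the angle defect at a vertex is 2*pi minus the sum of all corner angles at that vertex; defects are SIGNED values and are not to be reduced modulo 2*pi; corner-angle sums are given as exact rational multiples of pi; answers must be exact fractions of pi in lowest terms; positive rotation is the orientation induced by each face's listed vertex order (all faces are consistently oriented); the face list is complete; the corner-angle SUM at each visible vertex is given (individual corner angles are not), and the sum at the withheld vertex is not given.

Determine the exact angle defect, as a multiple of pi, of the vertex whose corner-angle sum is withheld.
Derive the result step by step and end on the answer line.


V = 4, E = 6, F = 4; chi = V - E + F = 2
Gauss-Bonnet: total defect = 2*pi*chi = 4*pi; visible defects sum to (13/4)*pi

Answer: defect(P1) = (3/4)*pi


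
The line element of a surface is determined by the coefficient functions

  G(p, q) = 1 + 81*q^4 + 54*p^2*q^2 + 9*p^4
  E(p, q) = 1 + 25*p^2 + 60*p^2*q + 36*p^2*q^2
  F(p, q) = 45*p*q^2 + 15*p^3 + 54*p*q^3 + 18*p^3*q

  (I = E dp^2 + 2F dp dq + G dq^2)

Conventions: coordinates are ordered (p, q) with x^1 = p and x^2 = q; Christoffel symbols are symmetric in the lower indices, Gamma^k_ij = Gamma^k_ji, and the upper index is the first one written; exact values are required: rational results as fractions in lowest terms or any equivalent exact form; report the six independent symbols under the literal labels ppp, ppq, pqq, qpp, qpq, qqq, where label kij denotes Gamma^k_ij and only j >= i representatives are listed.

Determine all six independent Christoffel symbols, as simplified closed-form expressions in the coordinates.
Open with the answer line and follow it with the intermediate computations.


Answer: Gamma_ppp = (36*p*q^2 + 60*p*q + 25*p)/(9*p^4 + 90*p^2*q^2 + 60*p^2*q + 25*p^2 + 81*q^4 + 1), Gamma_ppq = (36*p^2*q + 30*p^2)/(9*p^4 + 90*p^2*q^2 + 60*p^2*q + 25*p^2 + 81*q^4 + 1), Gamma_pqq = (108*p*q^2 + 90*p*q)/(9*p^4 + 90*p^2*q^2 + 60*p^2*q + 25*p^2 + 81*q^4 + 1), Gamma_qpp = (18*p^2*q + 15*p^2 + 54*q^3 + 45*q^2)/(9*p^4 + 90*p^2*q^2 + 60*p^2*q + 25*p^2 + 81*q^4 + 1), Gamma_qpq = (18*p^3 + 54*p*q^2)/(9*p^4 + 90*p^2*q^2 + 60*p^2*q + 25*p^2 + 81*q^4 + 1), Gamma_qqq = (54*p^2*q + 162*q^3)/(9*p^4 + 90*p^2*q^2 + 60*p^2*q + 25*p^2 + 81*q^4 + 1)

E = 1 + 25*p^2 + 60*p^2*q + 36*p^2*q^2; F = 45*p*q^2 + 15*p^3 + 54*p*q^3 + 18*p^3*q; G = 1 + 81*q^4 + 54*p^2*q^2 + 9*p^4
Gamma^k_ij = (1/2) g^{kl} (d_i g_jl + d_j g_il - d_l g_ij), with g^inv = (1/(EG-F^2)) [[G, -F], [-F, E]]
first partials: E_p = 50*p + 120*p*q + 72*p*q^2, E_q = 60*p^2 + 72*p^2*q, F_p = 45*q^2 + 45*p^2 + 54*q^3 + 54*p^2*q, F_q = 90*p*q + 162*p*q^2 + 18*p^3, G_p = 108*p*q^2 + 36*p^3, G_q = 324*q^3 + 108*p^2*q
D = EG - F^2 = 1 + 25*p^2 + 60*p^2*q + 81*q^4 + 90*p^2*q^2 + 9*p^4
expanded: Gamma^p_pp = (G E_p - 2F F_p + F E_q)/(2D), Gamma^p_pq = (G E_q - F G_p)/(2D), Gamma^p_qq = (2G F_q - G G_p - F G_q)/(2D), Gamma^q_pp = (2E F_p - E E_q - F E_p)/(2D), Gamma^q_pq = (E G_p - F E_q)/(2D), Gamma^q_qq = (E G_q - 2F F_q + F G_p)/(2D); substitute and cancel common factors


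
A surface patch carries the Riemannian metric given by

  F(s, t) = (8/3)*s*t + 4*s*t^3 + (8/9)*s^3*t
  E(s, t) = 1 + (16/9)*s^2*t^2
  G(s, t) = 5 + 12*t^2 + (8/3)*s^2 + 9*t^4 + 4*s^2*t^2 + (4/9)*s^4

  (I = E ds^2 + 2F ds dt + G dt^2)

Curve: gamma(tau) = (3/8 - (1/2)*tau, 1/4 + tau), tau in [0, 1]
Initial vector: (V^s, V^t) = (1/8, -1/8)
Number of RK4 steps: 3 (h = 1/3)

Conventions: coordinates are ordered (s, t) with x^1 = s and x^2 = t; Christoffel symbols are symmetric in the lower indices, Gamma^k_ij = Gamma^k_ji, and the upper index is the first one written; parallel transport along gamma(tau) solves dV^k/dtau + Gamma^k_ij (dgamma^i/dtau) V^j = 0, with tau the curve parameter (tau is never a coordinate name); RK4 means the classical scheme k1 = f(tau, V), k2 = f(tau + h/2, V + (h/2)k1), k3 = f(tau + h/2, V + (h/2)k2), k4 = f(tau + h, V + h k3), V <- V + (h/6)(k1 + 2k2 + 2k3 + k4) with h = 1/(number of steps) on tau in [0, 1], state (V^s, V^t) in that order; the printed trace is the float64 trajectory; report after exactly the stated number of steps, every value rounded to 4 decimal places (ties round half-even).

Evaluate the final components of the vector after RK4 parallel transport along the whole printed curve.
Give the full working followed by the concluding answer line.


gamma'(tau) = (-1/2, 1); f(tau, V)^k = -Gamma^k_ij(gamma(tau)) gamma'^i(tau) V^j; h = 1/3; intermediate values shown to 6 dp
curve data and Christoffel symbols at the stage parameters:
  tau = 0.000000: gamma = (0.375000, 0.250000), gamma' = (-0.500000, 1.000000); Gamma_sss = 0.006699, Gamma_sst = 0.010049, Gamma_stt = 0.030146, Gamma_tss = 0.122259, Gamma_tst = 0.183388, Gamma_ttt = 0.550165
  tau = 0.166667: gamma = (0.291667, 0.416667), gamma' = (-0.500000, 1.000000); Gamma_sss = 0.011737, Gamma_sst = 0.008216, Gamma_stt = 0.052815, Gamma_tss = 0.186698, Gamma_tst = 0.130688, Gamma_ttt = 0.840139
  tau = 0.333333: gamma = (0.208333, 0.583333), gamma' = (-0.500000, 1.000000); Gamma_sss = 0.012203, Gamma_sst = 0.004358, Gamma_stt = 0.054915, Gamma_tss = 0.229686, Gamma_tst = 0.082031, Gamma_ttt = 1.033585
  tau = 0.500000: gamma = (0.125000, 0.750000), gamma' = (-0.500000, 1.000000); Gamma_sss = 0.008509, Gamma_sst = 0.001418, Gamma_stt = 0.038291, Gamma_tss = 0.251727, Gamma_tst = 0.041954, Gamma_ttt = 1.132770
  tau = 0.666667: gamma = (0.041667, 0.916667), gamma' = (-0.500000, 1.000000); Gamma_sss = 0.002902, Gamma_sst = 0.000132, Gamma_stt = 0.013057, Gamma_tss = 0.257651, Gamma_tst = 0.011711, Gamma_ttt = 1.159431
  tau = 0.833333: gamma = (-0.041667, 1.083333), gamma' = (-0.500000, 1.000000); Gamma_sss = -0.002760, Gamma_sst = 0.000106, Gamma_stt = -0.012421, Gamma_tss = 0.253245, Gamma_tst = -0.009740, Gamma_ttt = 1.139603
  tau = 1.000000: gamma = (-0.125000, 1.250000), gamma' = (-0.500000, 1.000000); Gamma_sss = -0.007564, Gamma_sst = 0.000756, Gamma_stt = -0.034037, Gamma_tss = 0.243178, Gamma_tst = -0.024318, Gamma_ttt = 1.094300
step 0: V^s = 0.1250, V^t = -0.1250
step 1: k1 = (0.002303, 0.042026), k2 = (0.005453, 0.086741), k3 = (0.005089, 0.080947), k4 = (0.005390, 0.101447); V <- V + (h/6)(k1 + 2k2 + 2k3 + k4): V^s = 0.1266, V^t = -0.0984
step 2: k1 = (0.005410, 0.101820), k2 = (0.003422, 0.101229), k3 = (0.003425, 0.101310), k4 = (0.001008, 0.089513); V <- V + (h/6)(k1 + 2k2 + 2k3 + k4): V^s = 0.1277, V^t = -0.0653
step 3: k1 = (0.001016, 0.090244), k2 = (-0.000817, 0.074917), k3 = (-0.000848, 0.077799), k4 = (-0.001932, 0.062111); V <- V + (h/6)(k1 + 2k2 + 2k3 + k4): V^s = 0.1275, V^t = -0.0398

Answer: V^s = 0.1275, V^t = -0.0398


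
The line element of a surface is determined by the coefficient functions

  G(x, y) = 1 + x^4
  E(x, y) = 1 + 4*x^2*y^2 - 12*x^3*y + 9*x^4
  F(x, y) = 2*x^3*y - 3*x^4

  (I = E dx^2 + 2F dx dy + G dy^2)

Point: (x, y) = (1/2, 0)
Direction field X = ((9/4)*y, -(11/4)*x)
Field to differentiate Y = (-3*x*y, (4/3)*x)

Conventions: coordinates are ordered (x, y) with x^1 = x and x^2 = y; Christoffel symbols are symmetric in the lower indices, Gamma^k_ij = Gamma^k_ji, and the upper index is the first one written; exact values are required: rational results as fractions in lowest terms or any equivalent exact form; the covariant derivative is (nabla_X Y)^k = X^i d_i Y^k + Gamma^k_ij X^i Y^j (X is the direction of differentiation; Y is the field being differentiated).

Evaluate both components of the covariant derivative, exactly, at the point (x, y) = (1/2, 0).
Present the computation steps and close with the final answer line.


E = 25/16, F = -3/16, G = 17/16 at the point
E_x = 9/2, E_y = -3/2, F_x = -3/2, F_y = 1/4, G_x = 1/2, G_y = 0
EG - F^2 = 13/8;  g^inv = (8/13) * [[17/16, 3/16], [3/16, 25/16]]
first-kind symbols [ij,l] = (1/2)(d_i g_jl + d_j g_il - d_l g_ij): [xx,x] = E_x/2 = 9/4, [xx,y] = F_x - E_y/2 = -3/4, [xy,x] = E_y/2 = -3/4, [xy,y] = G_x/2 = 1/4, [yy,x] = F_y - G_x/2 = 0, [yy,y] = G_y/2 = 0
Gamma^x_ij = (G*[ij,x] - F*[ij,y])/(EG - F^2), Gamma^y_ij = (E*[ij,y] - F*[ij,x])/(EG - F^2)
Gamma_xxx = 18/13, Gamma_xxy = -6/13, Gamma_xyy = 0, Gamma_yxx = -6/13, Gamma_yxy = 2/13, Gamma_yyy = 0
X = (0, -11/8), Y = (0, 2/3) at the point

Answer: (nabla_X Y)^x = 33/16, (nabla_X Y)^y = 0


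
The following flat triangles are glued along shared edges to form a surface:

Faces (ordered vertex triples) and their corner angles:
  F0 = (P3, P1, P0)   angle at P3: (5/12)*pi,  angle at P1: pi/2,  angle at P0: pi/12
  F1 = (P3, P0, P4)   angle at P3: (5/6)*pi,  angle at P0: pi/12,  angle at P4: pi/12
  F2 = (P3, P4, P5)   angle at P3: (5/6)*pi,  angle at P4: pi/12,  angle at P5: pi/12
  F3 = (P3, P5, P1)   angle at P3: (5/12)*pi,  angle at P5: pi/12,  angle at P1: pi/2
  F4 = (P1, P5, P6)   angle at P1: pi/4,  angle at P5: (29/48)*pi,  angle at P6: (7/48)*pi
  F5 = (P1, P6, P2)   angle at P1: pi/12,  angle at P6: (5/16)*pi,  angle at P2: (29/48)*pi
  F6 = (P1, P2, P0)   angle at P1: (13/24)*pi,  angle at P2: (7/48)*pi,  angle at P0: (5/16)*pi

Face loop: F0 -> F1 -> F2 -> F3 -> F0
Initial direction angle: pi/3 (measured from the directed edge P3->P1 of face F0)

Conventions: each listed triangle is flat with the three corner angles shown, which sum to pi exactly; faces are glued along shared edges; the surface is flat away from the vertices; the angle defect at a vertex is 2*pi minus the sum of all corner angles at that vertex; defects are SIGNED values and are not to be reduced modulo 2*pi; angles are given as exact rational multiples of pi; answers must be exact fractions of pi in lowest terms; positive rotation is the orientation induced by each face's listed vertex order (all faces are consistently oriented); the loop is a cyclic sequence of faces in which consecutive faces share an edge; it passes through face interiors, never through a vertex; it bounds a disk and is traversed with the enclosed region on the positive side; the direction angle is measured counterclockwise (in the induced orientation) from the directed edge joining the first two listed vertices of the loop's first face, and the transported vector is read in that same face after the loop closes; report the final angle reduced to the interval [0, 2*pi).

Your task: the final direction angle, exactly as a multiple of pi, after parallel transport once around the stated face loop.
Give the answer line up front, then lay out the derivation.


Answer: final direction angle = (11/6)*pi

enclosed vertex P3: corner angles sum to (5/2)*pi, defect = 2*pi - (5/2)*pi = -pi/2
the rotation equals the total enclosed defect, so the final angle is initial + defects (mod 2*pi)
final angle = pi/3 - pi/2 = (11/6)*pi (mod 2*pi)


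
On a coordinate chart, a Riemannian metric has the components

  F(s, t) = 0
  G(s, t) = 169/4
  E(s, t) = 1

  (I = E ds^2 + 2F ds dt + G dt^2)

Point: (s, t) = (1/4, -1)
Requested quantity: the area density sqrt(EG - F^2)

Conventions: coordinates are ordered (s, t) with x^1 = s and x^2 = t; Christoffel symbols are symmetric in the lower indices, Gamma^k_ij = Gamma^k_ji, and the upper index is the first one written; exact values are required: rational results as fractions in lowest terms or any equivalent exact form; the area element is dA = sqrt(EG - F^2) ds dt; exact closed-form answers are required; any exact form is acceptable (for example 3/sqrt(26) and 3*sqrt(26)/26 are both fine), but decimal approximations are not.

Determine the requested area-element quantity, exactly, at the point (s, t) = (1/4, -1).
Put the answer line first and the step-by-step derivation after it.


Answer: sqrt(EG - F^2) = 13/2

E = 1, F = 0, G = 169/4; EG - F^2 = 169/4


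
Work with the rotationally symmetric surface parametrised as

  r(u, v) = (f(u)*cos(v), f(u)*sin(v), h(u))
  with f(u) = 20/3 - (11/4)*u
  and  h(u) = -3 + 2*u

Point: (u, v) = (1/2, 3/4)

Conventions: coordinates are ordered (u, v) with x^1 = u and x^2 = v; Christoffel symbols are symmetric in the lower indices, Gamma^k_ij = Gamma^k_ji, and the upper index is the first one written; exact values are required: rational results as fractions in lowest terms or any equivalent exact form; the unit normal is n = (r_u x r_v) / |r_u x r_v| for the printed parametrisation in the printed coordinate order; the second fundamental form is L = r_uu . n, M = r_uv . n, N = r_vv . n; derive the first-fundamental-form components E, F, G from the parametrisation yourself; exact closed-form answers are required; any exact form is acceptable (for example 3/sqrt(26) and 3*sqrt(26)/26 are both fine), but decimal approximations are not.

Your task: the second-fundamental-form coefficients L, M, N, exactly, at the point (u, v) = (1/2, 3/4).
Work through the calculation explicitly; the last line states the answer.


f = 127/24, f' = -11/4, f'' = 0, h' = 2, h'' = 0
E = 185/16, F = 0, G = 16129/576; answer radicand W^2 = 185/16
unnormalised second-form numerators: l = 0, m = 0, n = 127/12; L = l/sqrt(185/16), and similarly M = m/sqrt(W^2), N = n/sqrt(W^2)

Answer: L = 0, M = 0, N = 127*sqrt(185)/555


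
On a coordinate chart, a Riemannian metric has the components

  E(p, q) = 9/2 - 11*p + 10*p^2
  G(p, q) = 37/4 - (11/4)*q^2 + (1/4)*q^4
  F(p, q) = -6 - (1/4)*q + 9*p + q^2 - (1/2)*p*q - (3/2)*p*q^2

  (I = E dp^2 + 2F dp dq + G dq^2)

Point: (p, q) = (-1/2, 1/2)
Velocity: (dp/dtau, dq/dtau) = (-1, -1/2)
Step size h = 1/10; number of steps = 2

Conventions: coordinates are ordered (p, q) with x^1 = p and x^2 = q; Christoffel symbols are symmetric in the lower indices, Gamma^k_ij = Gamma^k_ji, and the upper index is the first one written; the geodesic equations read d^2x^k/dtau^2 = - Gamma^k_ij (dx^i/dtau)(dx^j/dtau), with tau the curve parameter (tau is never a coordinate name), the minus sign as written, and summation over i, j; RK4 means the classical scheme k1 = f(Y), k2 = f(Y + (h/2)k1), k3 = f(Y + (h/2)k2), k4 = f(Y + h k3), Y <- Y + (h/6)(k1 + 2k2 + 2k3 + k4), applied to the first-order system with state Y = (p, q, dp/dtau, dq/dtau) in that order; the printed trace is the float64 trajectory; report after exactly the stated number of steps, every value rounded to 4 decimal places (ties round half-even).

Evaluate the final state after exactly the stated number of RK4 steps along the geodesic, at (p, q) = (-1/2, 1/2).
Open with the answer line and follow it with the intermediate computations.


Answer: p = -0.6840, q = 0.4029, dp/dtau = -0.8489, dq/dtau = -0.4694

f(Y) = (dp/dtau, dq/dtau, -Gamma^p_ij Y'^i Y'^j, -Gamma^q_ij Y'^i Y'^j) with the Gammas evaluated at the stage position; h = 0.100000; intermediate values shown to 6 dp
step 0: p = -0.5000, q = 0.5000, dp/dtau = -1.0000, dq/dtau = -0.5000
step 1:
  k1: at (p, q) = (-0.500000, 0.500000), (dp/dtau, dq/dtau) = (-1.000000, -0.500000); Gamma_ppp = -0.970569, Gamma_ppq = 0.000000, Gamma_pqq = 0.302158, Gamma_qpp = -0.162198, Gamma_qpq = 0.000000, Gamma_qqq = 0.201439; k1 = (-1.000000, -0.500000, 0.895029, 0.111838)
  k2: at (p, q) = (-0.550000, 0.475000), (dp/dtau, dq/dtau) = (-0.955249, -0.494408); Gamma_ppp = -0.980922, Gamma_ppq = 0.000000, Gamma_pqq = 0.309096, Gamma_qpp = -0.220021, Gamma_qpq = 0.000000, Gamma_qqq = 0.231536; k2 = (-0.955249, -0.494408, 0.819536, 0.144172)
  k3: at (p, q) = (-0.547762, 0.475280), (dp/dtau, dq/dtau) = (-0.959023, -0.492791); Gamma_ppp = -0.980100, Gamma_ppq = 0.000000, Gamma_pqq = 0.308487, Gamma_qpp = -0.216906, Gamma_qpq = 0.000000, Gamma_qqq = 0.230044; k3 = (-0.959023, -0.492791, 0.826509, 0.143629)
  k4: at (p, q) = (-0.595902, 0.450721), (dp/dtau, dq/dtau) = (-0.917349, -0.485637); Gamma_ppp = -0.980796, Gamma_ppq = 0.000000, Gamma_pqq = 0.311378, Gamma_qpp = -0.261610, Gamma_qpq = 0.000000, Gamma_qqq = 0.254893; k4 = (-0.917349, -0.485637, 0.751932, 0.160038)
  Y <- Y + (h/6)(k1 + 2k2 + 2k3 + k4): p = -0.5958, q = 0.4507, dp/dtau = -0.9177, dq/dtau = -0.4859
step 2:
  k1: at (p, q) = (-0.595765, 0.450666), (dp/dtau, dq/dtau) = (-0.917682, -0.485875); Gamma_ppp = -0.980729, Gamma_ppq = 0.000000, Gamma_pqq = 0.311321, Gamma_qpp = -0.261390, Gamma_qpq = 0.000000, Gamma_qqq = 0.254796; k1 = (-0.917682, -0.485875, 0.752417, 0.159976)
  k2: at (p, q) = (-0.641649, 0.426372), (dp/dtau, dq/dtau) = (-0.880062, -0.477877); Gamma_ppp = -0.974401, Gamma_ppq = 0.000000, Gamma_pqq = 0.311101, Gamma_qpp = -0.294832, Gamma_qpq = 0.000000, Gamma_qqq = 0.275054; k2 = (-0.880062, -0.477877, 0.683637, 0.165537)
  k3: at (p, q) = (-0.639768, 0.426772), (dp/dtau, dq/dtau) = (-0.883501, -0.477599); Gamma_ppp = -0.974445, Gamma_ppq = 0.000000, Gamma_pqq = 0.310924, Gamma_qpp = -0.293141, Gamma_qpq = 0.000000, Gamma_qqq = 0.274146; k3 = (-0.883501, -0.477599, 0.689704, 0.166286)
  k4: at (p, q) = (-0.684115, 0.402906), (dp/dtau, dq/dtau) = (-0.848712, -0.469247); Gamma_ppp = -0.963896, Gamma_ppq = 0.000000, Gamma_pqq = 0.308842, Gamma_qpp = -0.318981, Gamma_qpq = 0.000000, Gamma_qqq = 0.291286; k4 = (-0.848712, -0.469247, 0.626301, 0.165627)
  Y <- Y + (h/6)(k1 + 2k2 + 2k3 + k4): p = -0.6840, q = 0.4029, dp/dtau = -0.8489, dq/dtau = -0.4694


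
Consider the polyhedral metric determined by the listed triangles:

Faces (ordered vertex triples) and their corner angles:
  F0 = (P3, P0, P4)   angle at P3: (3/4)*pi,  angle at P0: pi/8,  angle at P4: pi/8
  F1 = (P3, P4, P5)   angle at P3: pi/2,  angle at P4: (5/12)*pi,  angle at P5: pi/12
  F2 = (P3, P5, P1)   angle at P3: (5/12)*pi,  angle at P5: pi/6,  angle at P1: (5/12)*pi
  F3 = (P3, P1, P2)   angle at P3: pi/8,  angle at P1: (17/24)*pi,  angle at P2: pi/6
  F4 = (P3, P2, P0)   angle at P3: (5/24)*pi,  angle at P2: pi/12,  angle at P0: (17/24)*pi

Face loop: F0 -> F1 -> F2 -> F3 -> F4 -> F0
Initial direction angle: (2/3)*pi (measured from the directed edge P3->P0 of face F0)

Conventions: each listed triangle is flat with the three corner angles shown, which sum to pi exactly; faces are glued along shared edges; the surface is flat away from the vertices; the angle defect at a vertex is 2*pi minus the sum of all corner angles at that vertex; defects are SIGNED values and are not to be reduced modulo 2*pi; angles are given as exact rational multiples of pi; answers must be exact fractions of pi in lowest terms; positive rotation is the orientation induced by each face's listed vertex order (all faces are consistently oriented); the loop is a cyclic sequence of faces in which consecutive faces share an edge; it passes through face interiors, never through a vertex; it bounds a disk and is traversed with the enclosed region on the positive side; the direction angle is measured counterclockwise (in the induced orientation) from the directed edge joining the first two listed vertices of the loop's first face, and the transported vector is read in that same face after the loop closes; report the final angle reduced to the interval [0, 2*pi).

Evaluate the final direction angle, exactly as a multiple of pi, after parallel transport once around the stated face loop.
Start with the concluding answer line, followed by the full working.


Answer: final direction angle = (2/3)*pi

enclosed vertex P3: corner angles sum to 2*pi, defect = 2*pi - 2*pi = 0
adding the enclosed defects to the starting angle (mod 2*pi, induced orientation) gives the holonomy
final angle = (2/3)*pi + 0 = (2/3)*pi (mod 2*pi)


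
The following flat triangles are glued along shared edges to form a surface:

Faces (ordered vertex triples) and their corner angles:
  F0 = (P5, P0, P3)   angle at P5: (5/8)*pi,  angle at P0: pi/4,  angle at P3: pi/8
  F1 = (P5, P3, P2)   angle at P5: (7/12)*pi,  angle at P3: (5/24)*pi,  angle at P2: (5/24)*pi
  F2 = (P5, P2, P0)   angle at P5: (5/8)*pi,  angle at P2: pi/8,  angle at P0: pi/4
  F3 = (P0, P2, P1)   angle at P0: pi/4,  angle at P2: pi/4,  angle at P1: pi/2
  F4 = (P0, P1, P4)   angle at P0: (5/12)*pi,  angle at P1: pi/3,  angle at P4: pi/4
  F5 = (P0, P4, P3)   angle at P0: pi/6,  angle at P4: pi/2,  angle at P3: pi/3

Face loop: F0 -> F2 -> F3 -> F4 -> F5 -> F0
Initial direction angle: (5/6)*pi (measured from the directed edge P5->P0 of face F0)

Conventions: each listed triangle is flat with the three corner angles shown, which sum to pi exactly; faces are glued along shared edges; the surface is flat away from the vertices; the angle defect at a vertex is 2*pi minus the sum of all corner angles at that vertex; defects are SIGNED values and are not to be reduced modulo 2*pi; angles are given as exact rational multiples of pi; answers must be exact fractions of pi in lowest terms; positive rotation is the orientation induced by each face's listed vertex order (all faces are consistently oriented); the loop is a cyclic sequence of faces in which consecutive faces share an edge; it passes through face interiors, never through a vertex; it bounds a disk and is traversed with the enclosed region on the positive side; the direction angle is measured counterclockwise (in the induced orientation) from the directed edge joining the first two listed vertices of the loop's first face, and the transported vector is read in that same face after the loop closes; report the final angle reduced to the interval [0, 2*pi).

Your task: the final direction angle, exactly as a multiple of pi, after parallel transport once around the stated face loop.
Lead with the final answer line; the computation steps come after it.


Answer: final direction angle = (3/2)*pi

enclosed vertex P0: corner angles sum to (4/3)*pi, defect = 2*pi - (4/3)*pi = (2/3)*pi
summing the enclosed defects onto the initial angle, mod 2*pi in the induced orientation:
final angle = (5/6)*pi + (2/3)*pi = (3/2)*pi (mod 2*pi)


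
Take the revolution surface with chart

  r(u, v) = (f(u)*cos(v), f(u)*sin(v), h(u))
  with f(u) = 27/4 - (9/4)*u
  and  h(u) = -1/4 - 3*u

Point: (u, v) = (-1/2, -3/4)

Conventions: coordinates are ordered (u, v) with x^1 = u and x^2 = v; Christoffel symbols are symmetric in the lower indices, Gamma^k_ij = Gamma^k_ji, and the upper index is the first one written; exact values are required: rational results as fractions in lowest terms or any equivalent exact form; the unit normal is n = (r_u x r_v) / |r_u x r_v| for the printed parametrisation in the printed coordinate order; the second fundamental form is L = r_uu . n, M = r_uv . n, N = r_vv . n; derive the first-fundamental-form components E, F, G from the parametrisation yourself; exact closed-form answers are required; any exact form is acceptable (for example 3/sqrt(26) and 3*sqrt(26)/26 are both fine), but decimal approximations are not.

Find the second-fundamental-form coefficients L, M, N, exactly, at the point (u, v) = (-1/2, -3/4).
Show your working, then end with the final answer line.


f = 63/8, f' = -9/4, f'' = 0, h' = -3, h'' = 0
E = 225/16, F = 0, G = 3969/64; answer radicand W^2 = 225/16
unnormalised second-form numerators: l = 0, m = 0, n = -189/8; L = l/sqrt(225/16), and similarly M = m/sqrt(W^2), N = n/sqrt(W^2)

Answer: L = 0, M = 0, N = -63/10
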